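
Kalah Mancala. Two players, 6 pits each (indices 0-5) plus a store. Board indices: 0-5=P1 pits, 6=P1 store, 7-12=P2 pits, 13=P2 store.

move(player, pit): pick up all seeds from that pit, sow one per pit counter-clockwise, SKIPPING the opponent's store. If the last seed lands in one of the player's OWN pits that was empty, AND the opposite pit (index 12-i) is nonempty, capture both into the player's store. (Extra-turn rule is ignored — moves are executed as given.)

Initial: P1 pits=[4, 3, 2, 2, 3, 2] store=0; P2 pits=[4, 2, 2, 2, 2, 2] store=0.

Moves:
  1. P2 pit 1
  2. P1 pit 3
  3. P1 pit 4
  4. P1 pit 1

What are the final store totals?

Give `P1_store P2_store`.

Move 1: P2 pit1 -> P1=[4,3,2,2,3,2](0) P2=[4,0,3,3,2,2](0)
Move 2: P1 pit3 -> P1=[4,3,2,0,4,3](0) P2=[4,0,3,3,2,2](0)
Move 3: P1 pit4 -> P1=[4,3,2,0,0,4](1) P2=[5,1,3,3,2,2](0)
Move 4: P1 pit1 -> P1=[4,0,3,1,0,4](3) P2=[5,0,3,3,2,2](0)

Answer: 3 0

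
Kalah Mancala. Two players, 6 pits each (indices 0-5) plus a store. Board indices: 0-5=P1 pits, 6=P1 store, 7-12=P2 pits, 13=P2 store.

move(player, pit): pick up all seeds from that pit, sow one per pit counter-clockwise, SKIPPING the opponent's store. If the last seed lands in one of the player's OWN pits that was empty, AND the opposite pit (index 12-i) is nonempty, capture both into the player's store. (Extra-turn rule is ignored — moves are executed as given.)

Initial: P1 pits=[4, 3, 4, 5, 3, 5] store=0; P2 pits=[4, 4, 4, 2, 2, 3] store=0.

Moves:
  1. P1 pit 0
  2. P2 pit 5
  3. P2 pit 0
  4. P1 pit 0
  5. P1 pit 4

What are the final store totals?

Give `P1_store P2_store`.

Move 1: P1 pit0 -> P1=[0,4,5,6,4,5](0) P2=[4,4,4,2,2,3](0)
Move 2: P2 pit5 -> P1=[1,5,5,6,4,5](0) P2=[4,4,4,2,2,0](1)
Move 3: P2 pit0 -> P1=[1,5,5,6,4,5](0) P2=[0,5,5,3,3,0](1)
Move 4: P1 pit0 -> P1=[0,6,5,6,4,5](0) P2=[0,5,5,3,3,0](1)
Move 5: P1 pit4 -> P1=[0,6,5,6,0,6](1) P2=[1,6,5,3,3,0](1)

Answer: 1 1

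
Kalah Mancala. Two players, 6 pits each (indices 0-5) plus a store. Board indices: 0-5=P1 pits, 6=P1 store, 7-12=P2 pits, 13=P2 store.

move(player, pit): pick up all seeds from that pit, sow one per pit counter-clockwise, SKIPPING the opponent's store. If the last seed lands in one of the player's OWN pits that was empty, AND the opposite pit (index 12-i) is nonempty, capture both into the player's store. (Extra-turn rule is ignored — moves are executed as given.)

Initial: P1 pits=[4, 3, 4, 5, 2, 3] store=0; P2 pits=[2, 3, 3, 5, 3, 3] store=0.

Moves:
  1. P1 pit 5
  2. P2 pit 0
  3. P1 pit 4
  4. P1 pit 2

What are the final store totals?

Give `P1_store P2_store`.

Move 1: P1 pit5 -> P1=[4,3,4,5,2,0](1) P2=[3,4,3,5,3,3](0)
Move 2: P2 pit0 -> P1=[4,3,4,5,2,0](1) P2=[0,5,4,6,3,3](0)
Move 3: P1 pit4 -> P1=[4,3,4,5,0,1](2) P2=[0,5,4,6,3,3](0)
Move 4: P1 pit2 -> P1=[4,3,0,6,1,2](3) P2=[0,5,4,6,3,3](0)

Answer: 3 0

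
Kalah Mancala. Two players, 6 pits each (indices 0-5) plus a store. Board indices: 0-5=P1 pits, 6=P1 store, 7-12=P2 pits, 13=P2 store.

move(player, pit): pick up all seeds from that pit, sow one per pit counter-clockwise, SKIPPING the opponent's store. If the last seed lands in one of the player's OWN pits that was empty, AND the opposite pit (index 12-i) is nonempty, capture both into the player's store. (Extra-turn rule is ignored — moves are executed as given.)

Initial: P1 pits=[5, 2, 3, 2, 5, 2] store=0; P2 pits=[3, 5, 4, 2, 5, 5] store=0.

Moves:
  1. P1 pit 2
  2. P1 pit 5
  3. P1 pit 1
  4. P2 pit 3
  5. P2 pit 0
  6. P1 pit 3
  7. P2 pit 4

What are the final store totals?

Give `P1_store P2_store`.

Move 1: P1 pit2 -> P1=[5,2,0,3,6,3](0) P2=[3,5,4,2,5,5](0)
Move 2: P1 pit5 -> P1=[5,2,0,3,6,0](1) P2=[4,6,4,2,5,5](0)
Move 3: P1 pit1 -> P1=[5,0,1,4,6,0](1) P2=[4,6,4,2,5,5](0)
Move 4: P2 pit3 -> P1=[5,0,1,4,6,0](1) P2=[4,6,4,0,6,6](0)
Move 5: P2 pit0 -> P1=[5,0,1,4,6,0](1) P2=[0,7,5,1,7,6](0)
Move 6: P1 pit3 -> P1=[5,0,1,0,7,1](2) P2=[1,7,5,1,7,6](0)
Move 7: P2 pit4 -> P1=[6,1,2,1,8,1](2) P2=[1,7,5,1,0,7](1)

Answer: 2 1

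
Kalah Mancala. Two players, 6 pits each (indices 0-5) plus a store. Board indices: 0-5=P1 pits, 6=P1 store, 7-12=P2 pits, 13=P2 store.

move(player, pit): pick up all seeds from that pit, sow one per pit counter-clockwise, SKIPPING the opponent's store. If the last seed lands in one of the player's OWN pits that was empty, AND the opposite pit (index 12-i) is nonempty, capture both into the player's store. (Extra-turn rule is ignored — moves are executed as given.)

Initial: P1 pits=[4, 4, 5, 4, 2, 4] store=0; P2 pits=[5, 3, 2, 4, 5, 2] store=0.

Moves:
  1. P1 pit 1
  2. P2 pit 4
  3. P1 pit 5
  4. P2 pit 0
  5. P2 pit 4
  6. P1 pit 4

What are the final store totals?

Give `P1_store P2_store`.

Answer: 2 2

Derivation:
Move 1: P1 pit1 -> P1=[4,0,6,5,3,5](0) P2=[5,3,2,4,5,2](0)
Move 2: P2 pit4 -> P1=[5,1,7,5,3,5](0) P2=[5,3,2,4,0,3](1)
Move 3: P1 pit5 -> P1=[5,1,7,5,3,0](1) P2=[6,4,3,5,0,3](1)
Move 4: P2 pit0 -> P1=[5,1,7,5,3,0](1) P2=[0,5,4,6,1,4](2)
Move 5: P2 pit4 -> P1=[5,1,7,5,3,0](1) P2=[0,5,4,6,0,5](2)
Move 6: P1 pit4 -> P1=[5,1,7,5,0,1](2) P2=[1,5,4,6,0,5](2)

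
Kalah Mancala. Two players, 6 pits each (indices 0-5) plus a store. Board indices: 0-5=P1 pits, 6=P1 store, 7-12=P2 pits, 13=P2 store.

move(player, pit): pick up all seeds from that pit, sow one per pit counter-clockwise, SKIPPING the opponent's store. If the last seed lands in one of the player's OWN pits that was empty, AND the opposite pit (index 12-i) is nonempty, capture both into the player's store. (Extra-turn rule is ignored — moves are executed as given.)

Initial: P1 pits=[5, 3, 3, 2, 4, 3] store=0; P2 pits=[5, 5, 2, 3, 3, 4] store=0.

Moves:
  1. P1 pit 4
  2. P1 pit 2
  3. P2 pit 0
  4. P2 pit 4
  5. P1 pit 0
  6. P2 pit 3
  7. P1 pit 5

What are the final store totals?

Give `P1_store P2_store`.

Answer: 3 3

Derivation:
Move 1: P1 pit4 -> P1=[5,3,3,2,0,4](1) P2=[6,6,2,3,3,4](0)
Move 2: P1 pit2 -> P1=[5,3,0,3,1,5](1) P2=[6,6,2,3,3,4](0)
Move 3: P2 pit0 -> P1=[5,3,0,3,1,5](1) P2=[0,7,3,4,4,5](1)
Move 4: P2 pit4 -> P1=[6,4,0,3,1,5](1) P2=[0,7,3,4,0,6](2)
Move 5: P1 pit0 -> P1=[0,5,1,4,2,6](2) P2=[0,7,3,4,0,6](2)
Move 6: P2 pit3 -> P1=[1,5,1,4,2,6](2) P2=[0,7,3,0,1,7](3)
Move 7: P1 pit5 -> P1=[1,5,1,4,2,0](3) P2=[1,8,4,1,2,7](3)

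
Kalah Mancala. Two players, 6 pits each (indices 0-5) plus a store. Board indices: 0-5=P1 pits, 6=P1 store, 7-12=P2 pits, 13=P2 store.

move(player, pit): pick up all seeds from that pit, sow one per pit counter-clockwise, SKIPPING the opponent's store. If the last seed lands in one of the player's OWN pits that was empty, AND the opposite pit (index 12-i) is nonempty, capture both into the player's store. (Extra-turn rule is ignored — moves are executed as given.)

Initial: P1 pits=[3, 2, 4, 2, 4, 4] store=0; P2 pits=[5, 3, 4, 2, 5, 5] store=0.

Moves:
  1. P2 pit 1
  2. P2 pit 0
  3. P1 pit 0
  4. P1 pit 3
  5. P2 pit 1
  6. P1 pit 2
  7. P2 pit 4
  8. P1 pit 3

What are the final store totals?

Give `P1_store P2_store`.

Move 1: P2 pit1 -> P1=[3,2,4,2,4,4](0) P2=[5,0,5,3,6,5](0)
Move 2: P2 pit0 -> P1=[3,2,4,2,4,4](0) P2=[0,1,6,4,7,6](0)
Move 3: P1 pit0 -> P1=[0,3,5,3,4,4](0) P2=[0,1,6,4,7,6](0)
Move 4: P1 pit3 -> P1=[0,3,5,0,5,5](1) P2=[0,1,6,4,7,6](0)
Move 5: P2 pit1 -> P1=[0,3,5,0,5,5](1) P2=[0,0,7,4,7,6](0)
Move 6: P1 pit2 -> P1=[0,3,0,1,6,6](2) P2=[1,0,7,4,7,6](0)
Move 7: P2 pit4 -> P1=[1,4,1,2,7,6](2) P2=[1,0,7,4,0,7](1)
Move 8: P1 pit3 -> P1=[1,4,1,0,8,7](2) P2=[1,0,7,4,0,7](1)

Answer: 2 1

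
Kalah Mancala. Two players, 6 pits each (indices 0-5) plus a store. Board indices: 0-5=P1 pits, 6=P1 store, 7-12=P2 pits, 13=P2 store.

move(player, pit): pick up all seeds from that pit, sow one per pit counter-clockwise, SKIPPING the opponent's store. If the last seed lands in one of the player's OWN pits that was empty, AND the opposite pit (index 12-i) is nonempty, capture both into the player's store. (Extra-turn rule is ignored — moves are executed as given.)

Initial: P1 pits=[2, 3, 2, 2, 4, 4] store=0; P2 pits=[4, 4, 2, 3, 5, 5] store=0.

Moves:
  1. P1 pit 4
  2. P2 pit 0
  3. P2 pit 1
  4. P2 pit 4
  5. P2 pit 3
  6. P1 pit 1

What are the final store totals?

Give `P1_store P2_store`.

Move 1: P1 pit4 -> P1=[2,3,2,2,0,5](1) P2=[5,5,2,3,5,5](0)
Move 2: P2 pit0 -> P1=[2,3,2,2,0,5](1) P2=[0,6,3,4,6,6](0)
Move 3: P2 pit1 -> P1=[3,3,2,2,0,5](1) P2=[0,0,4,5,7,7](1)
Move 4: P2 pit4 -> P1=[4,4,3,3,1,5](1) P2=[0,0,4,5,0,8](2)
Move 5: P2 pit3 -> P1=[5,5,3,3,1,5](1) P2=[0,0,4,0,1,9](3)
Move 6: P1 pit1 -> P1=[5,0,4,4,2,6](2) P2=[0,0,4,0,1,9](3)

Answer: 2 3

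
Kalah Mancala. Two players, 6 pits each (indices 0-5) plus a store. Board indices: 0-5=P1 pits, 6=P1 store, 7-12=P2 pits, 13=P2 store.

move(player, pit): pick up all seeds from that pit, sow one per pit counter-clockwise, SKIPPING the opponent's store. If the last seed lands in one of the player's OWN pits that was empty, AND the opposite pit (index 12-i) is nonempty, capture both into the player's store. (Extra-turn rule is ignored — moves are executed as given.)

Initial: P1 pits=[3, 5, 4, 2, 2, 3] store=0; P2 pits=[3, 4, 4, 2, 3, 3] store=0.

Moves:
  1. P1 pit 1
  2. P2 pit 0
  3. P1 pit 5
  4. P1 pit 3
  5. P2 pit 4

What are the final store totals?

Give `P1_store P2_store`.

Move 1: P1 pit1 -> P1=[3,0,5,3,3,4](1) P2=[3,4,4,2,3,3](0)
Move 2: P2 pit0 -> P1=[3,0,5,3,3,4](1) P2=[0,5,5,3,3,3](0)
Move 3: P1 pit5 -> P1=[3,0,5,3,3,0](2) P2=[1,6,6,3,3,3](0)
Move 4: P1 pit3 -> P1=[3,0,5,0,4,1](3) P2=[1,6,6,3,3,3](0)
Move 5: P2 pit4 -> P1=[4,0,5,0,4,1](3) P2=[1,6,6,3,0,4](1)

Answer: 3 1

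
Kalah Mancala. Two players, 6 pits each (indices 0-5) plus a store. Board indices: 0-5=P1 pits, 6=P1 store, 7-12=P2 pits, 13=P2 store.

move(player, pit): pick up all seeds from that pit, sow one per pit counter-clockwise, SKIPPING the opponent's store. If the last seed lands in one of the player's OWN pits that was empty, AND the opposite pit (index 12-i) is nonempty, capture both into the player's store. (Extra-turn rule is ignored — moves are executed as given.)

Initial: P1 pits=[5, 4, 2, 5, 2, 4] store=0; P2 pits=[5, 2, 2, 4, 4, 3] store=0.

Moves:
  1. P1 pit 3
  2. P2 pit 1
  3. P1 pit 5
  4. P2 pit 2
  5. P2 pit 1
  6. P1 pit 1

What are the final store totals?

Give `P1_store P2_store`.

Move 1: P1 pit3 -> P1=[5,4,2,0,3,5](1) P2=[6,3,2,4,4,3](0)
Move 2: P2 pit1 -> P1=[5,4,2,0,3,5](1) P2=[6,0,3,5,5,3](0)
Move 3: P1 pit5 -> P1=[5,4,2,0,3,0](2) P2=[7,1,4,6,5,3](0)
Move 4: P2 pit2 -> P1=[5,4,2,0,3,0](2) P2=[7,1,0,7,6,4](1)
Move 5: P2 pit1 -> P1=[5,4,2,0,3,0](2) P2=[7,0,1,7,6,4](1)
Move 6: P1 pit1 -> P1=[5,0,3,1,4,0](10) P2=[0,0,1,7,6,4](1)

Answer: 10 1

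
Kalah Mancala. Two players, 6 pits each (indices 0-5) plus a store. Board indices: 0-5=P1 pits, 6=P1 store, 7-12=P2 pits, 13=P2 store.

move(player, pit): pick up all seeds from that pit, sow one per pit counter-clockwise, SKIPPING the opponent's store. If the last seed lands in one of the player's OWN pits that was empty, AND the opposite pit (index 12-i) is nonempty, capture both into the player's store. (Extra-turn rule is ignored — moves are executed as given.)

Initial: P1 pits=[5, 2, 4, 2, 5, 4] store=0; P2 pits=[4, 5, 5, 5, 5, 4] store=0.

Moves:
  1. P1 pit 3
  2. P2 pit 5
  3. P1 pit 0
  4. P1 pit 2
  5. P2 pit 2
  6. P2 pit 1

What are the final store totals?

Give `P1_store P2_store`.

Answer: 2 3

Derivation:
Move 1: P1 pit3 -> P1=[5,2,4,0,6,5](0) P2=[4,5,5,5,5,4](0)
Move 2: P2 pit5 -> P1=[6,3,5,0,6,5](0) P2=[4,5,5,5,5,0](1)
Move 3: P1 pit0 -> P1=[0,4,6,1,7,6](1) P2=[4,5,5,5,5,0](1)
Move 4: P1 pit2 -> P1=[0,4,0,2,8,7](2) P2=[5,6,5,5,5,0](1)
Move 5: P2 pit2 -> P1=[1,4,0,2,8,7](2) P2=[5,6,0,6,6,1](2)
Move 6: P2 pit1 -> P1=[2,4,0,2,8,7](2) P2=[5,0,1,7,7,2](3)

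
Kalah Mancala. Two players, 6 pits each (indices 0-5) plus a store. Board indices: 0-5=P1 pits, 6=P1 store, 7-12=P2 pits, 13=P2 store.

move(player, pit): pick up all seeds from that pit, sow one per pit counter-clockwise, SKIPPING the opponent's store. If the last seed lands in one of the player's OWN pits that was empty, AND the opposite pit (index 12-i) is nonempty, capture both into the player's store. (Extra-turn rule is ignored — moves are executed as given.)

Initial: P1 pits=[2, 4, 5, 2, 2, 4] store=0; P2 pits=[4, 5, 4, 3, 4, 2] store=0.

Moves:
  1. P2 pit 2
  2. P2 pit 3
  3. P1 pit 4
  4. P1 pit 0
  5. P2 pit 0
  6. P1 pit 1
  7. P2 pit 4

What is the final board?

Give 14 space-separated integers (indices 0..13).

Move 1: P2 pit2 -> P1=[2,4,5,2,2,4](0) P2=[4,5,0,4,5,3](1)
Move 2: P2 pit3 -> P1=[3,4,5,2,2,4](0) P2=[4,5,0,0,6,4](2)
Move 3: P1 pit4 -> P1=[3,4,5,2,0,5](1) P2=[4,5,0,0,6,4](2)
Move 4: P1 pit0 -> P1=[0,5,6,3,0,5](1) P2=[4,5,0,0,6,4](2)
Move 5: P2 pit0 -> P1=[0,5,6,3,0,5](1) P2=[0,6,1,1,7,4](2)
Move 6: P1 pit1 -> P1=[0,0,7,4,1,6](2) P2=[0,6,1,1,7,4](2)
Move 7: P2 pit4 -> P1=[1,1,8,5,2,6](2) P2=[0,6,1,1,0,5](3)

Answer: 1 1 8 5 2 6 2 0 6 1 1 0 5 3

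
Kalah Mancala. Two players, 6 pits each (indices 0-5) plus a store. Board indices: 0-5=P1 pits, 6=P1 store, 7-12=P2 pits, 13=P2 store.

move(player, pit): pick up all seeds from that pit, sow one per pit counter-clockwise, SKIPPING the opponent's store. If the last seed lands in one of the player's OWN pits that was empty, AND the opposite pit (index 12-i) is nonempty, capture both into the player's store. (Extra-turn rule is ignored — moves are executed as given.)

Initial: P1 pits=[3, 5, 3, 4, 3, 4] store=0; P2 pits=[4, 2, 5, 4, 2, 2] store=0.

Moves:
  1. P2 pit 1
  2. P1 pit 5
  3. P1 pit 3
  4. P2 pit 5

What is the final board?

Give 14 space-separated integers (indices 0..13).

Move 1: P2 pit1 -> P1=[3,5,3,4,3,4](0) P2=[4,0,6,5,2,2](0)
Move 2: P1 pit5 -> P1=[3,5,3,4,3,0](1) P2=[5,1,7,5,2,2](0)
Move 3: P1 pit3 -> P1=[3,5,3,0,4,1](2) P2=[6,1,7,5,2,2](0)
Move 4: P2 pit5 -> P1=[4,5,3,0,4,1](2) P2=[6,1,7,5,2,0](1)

Answer: 4 5 3 0 4 1 2 6 1 7 5 2 0 1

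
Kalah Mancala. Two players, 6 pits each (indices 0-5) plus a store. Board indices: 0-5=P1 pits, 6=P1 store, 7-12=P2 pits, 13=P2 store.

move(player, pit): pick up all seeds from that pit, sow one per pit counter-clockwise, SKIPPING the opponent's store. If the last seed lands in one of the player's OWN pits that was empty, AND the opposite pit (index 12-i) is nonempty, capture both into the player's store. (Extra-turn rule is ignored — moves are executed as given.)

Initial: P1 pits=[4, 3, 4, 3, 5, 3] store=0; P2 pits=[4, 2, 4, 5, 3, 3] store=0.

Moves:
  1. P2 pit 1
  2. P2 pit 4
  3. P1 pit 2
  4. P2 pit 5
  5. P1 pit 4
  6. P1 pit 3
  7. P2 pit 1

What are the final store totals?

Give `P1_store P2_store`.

Answer: 3 2

Derivation:
Move 1: P2 pit1 -> P1=[4,3,4,3,5,3](0) P2=[4,0,5,6,3,3](0)
Move 2: P2 pit4 -> P1=[5,3,4,3,5,3](0) P2=[4,0,5,6,0,4](1)
Move 3: P1 pit2 -> P1=[5,3,0,4,6,4](1) P2=[4,0,5,6,0,4](1)
Move 4: P2 pit5 -> P1=[6,4,1,4,6,4](1) P2=[4,0,5,6,0,0](2)
Move 5: P1 pit4 -> P1=[6,4,1,4,0,5](2) P2=[5,1,6,7,0,0](2)
Move 6: P1 pit3 -> P1=[6,4,1,0,1,6](3) P2=[6,1,6,7,0,0](2)
Move 7: P2 pit1 -> P1=[6,4,1,0,1,6](3) P2=[6,0,7,7,0,0](2)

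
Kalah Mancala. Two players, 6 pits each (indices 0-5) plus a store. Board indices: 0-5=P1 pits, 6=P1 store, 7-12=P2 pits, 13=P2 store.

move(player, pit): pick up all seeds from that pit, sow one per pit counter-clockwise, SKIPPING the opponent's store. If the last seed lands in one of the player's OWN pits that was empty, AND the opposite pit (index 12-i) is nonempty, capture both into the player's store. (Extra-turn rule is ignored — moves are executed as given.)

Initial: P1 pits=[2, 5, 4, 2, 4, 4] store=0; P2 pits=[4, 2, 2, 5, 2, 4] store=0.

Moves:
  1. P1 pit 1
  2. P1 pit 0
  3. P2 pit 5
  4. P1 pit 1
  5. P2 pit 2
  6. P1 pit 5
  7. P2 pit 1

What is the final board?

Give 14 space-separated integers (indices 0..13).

Move 1: P1 pit1 -> P1=[2,0,5,3,5,5](1) P2=[4,2,2,5,2,4](0)
Move 2: P1 pit0 -> P1=[0,1,6,3,5,5](1) P2=[4,2,2,5,2,4](0)
Move 3: P2 pit5 -> P1=[1,2,7,3,5,5](1) P2=[4,2,2,5,2,0](1)
Move 4: P1 pit1 -> P1=[1,0,8,4,5,5](1) P2=[4,2,2,5,2,0](1)
Move 5: P2 pit2 -> P1=[1,0,8,4,5,5](1) P2=[4,2,0,6,3,0](1)
Move 6: P1 pit5 -> P1=[1,0,8,4,5,0](2) P2=[5,3,1,7,3,0](1)
Move 7: P2 pit1 -> P1=[1,0,8,4,5,0](2) P2=[5,0,2,8,4,0](1)

Answer: 1 0 8 4 5 0 2 5 0 2 8 4 0 1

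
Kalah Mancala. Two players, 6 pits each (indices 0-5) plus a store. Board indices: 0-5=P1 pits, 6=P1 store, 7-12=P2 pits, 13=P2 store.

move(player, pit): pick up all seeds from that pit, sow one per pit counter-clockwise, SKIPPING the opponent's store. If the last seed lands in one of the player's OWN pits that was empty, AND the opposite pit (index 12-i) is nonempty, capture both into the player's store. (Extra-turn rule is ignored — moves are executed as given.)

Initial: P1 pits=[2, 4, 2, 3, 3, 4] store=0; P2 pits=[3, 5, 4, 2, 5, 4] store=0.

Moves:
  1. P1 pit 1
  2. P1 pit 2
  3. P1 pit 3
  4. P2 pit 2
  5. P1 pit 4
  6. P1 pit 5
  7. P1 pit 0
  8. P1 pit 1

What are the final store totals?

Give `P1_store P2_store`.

Move 1: P1 pit1 -> P1=[2,0,3,4,4,5](0) P2=[3,5,4,2,5,4](0)
Move 2: P1 pit2 -> P1=[2,0,0,5,5,6](0) P2=[3,5,4,2,5,4](0)
Move 3: P1 pit3 -> P1=[2,0,0,0,6,7](1) P2=[4,6,4,2,5,4](0)
Move 4: P2 pit2 -> P1=[2,0,0,0,6,7](1) P2=[4,6,0,3,6,5](1)
Move 5: P1 pit4 -> P1=[2,0,0,0,0,8](2) P2=[5,7,1,4,6,5](1)
Move 6: P1 pit5 -> P1=[3,0,0,0,0,0](3) P2=[6,8,2,5,7,6](1)
Move 7: P1 pit0 -> P1=[0,1,1,0,0,0](6) P2=[6,8,0,5,7,6](1)
Move 8: P1 pit1 -> P1=[0,0,2,0,0,0](6) P2=[6,8,0,5,7,6](1)

Answer: 6 1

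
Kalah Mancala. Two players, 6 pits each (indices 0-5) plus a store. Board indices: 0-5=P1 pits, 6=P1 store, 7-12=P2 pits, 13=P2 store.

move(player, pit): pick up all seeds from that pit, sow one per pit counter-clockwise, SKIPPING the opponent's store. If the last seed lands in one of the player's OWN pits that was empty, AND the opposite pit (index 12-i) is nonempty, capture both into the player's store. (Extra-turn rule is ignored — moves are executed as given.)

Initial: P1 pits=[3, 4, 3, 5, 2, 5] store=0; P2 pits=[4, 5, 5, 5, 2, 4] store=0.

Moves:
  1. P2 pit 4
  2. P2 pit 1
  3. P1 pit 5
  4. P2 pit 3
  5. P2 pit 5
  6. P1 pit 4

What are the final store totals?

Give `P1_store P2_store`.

Move 1: P2 pit4 -> P1=[3,4,3,5,2,5](0) P2=[4,5,5,5,0,5](1)
Move 2: P2 pit1 -> P1=[3,4,3,5,2,5](0) P2=[4,0,6,6,1,6](2)
Move 3: P1 pit5 -> P1=[3,4,3,5,2,0](1) P2=[5,1,7,7,1,6](2)
Move 4: P2 pit3 -> P1=[4,5,4,6,2,0](1) P2=[5,1,7,0,2,7](3)
Move 5: P2 pit5 -> P1=[5,6,5,7,3,1](1) P2=[5,1,7,0,2,0](4)
Move 6: P1 pit4 -> P1=[5,6,5,7,0,2](2) P2=[6,1,7,0,2,0](4)

Answer: 2 4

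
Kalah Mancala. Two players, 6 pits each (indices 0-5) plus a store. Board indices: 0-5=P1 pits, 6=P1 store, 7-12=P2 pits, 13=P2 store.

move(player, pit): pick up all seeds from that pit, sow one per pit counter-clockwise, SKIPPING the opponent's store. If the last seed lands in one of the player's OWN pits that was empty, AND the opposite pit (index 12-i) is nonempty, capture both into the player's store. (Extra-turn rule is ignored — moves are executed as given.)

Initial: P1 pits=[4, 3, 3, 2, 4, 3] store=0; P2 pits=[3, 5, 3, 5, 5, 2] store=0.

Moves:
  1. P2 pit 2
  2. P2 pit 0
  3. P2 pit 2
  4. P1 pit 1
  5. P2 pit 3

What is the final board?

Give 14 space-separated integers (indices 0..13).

Answer: 5 1 5 4 6 3 0 0 6 0 0 7 4 1

Derivation:
Move 1: P2 pit2 -> P1=[4,3,3,2,4,3](0) P2=[3,5,0,6,6,3](0)
Move 2: P2 pit0 -> P1=[4,3,3,2,4,3](0) P2=[0,6,1,7,6,3](0)
Move 3: P2 pit2 -> P1=[4,3,3,2,4,3](0) P2=[0,6,0,8,6,3](0)
Move 4: P1 pit1 -> P1=[4,0,4,3,5,3](0) P2=[0,6,0,8,6,3](0)
Move 5: P2 pit3 -> P1=[5,1,5,4,6,3](0) P2=[0,6,0,0,7,4](1)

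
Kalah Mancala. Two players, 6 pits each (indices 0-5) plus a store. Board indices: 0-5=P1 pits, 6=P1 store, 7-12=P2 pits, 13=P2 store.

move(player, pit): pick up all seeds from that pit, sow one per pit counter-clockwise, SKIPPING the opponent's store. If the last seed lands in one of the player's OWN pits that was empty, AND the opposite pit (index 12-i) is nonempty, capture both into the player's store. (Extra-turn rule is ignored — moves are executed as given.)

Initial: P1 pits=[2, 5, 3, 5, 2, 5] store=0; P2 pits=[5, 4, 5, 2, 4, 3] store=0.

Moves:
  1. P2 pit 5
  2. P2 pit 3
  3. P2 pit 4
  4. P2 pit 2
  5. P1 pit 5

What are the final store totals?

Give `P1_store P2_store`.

Move 1: P2 pit5 -> P1=[3,6,3,5,2,5](0) P2=[5,4,5,2,4,0](1)
Move 2: P2 pit3 -> P1=[0,6,3,5,2,5](0) P2=[5,4,5,0,5,0](5)
Move 3: P2 pit4 -> P1=[1,7,4,5,2,5](0) P2=[5,4,5,0,0,1](6)
Move 4: P2 pit2 -> P1=[2,7,4,5,2,5](0) P2=[5,4,0,1,1,2](7)
Move 5: P1 pit5 -> P1=[2,7,4,5,2,0](1) P2=[6,5,1,2,1,2](7)

Answer: 1 7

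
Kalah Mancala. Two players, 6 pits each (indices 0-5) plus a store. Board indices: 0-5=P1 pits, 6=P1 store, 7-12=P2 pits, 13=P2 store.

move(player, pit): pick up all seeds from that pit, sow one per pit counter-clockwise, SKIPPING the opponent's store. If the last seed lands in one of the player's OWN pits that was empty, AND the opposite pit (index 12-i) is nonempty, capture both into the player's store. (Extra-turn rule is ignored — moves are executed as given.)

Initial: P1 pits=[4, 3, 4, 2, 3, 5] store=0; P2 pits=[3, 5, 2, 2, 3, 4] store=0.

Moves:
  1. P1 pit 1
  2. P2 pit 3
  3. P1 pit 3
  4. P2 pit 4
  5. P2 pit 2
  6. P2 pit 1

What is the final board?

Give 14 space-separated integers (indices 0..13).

Move 1: P1 pit1 -> P1=[4,0,5,3,4,5](0) P2=[3,5,2,2,3,4](0)
Move 2: P2 pit3 -> P1=[4,0,5,3,4,5](0) P2=[3,5,2,0,4,5](0)
Move 3: P1 pit3 -> P1=[4,0,5,0,5,6](1) P2=[3,5,2,0,4,5](0)
Move 4: P2 pit4 -> P1=[5,1,5,0,5,6](1) P2=[3,5,2,0,0,6](1)
Move 5: P2 pit2 -> P1=[5,0,5,0,5,6](1) P2=[3,5,0,1,0,6](3)
Move 6: P2 pit1 -> P1=[5,0,5,0,5,6](1) P2=[3,0,1,2,1,7](4)

Answer: 5 0 5 0 5 6 1 3 0 1 2 1 7 4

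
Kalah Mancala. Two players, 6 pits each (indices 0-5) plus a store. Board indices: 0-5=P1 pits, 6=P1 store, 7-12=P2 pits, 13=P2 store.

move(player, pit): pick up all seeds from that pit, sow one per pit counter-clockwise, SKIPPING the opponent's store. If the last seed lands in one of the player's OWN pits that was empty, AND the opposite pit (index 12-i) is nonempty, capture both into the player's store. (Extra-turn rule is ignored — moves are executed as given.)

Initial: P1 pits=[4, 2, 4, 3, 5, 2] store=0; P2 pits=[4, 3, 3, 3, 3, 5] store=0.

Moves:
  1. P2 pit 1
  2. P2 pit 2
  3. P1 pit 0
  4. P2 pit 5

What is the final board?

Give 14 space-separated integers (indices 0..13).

Answer: 1 4 6 5 7 2 0 4 0 0 5 5 0 2

Derivation:
Move 1: P2 pit1 -> P1=[4,2,4,3,5,2](0) P2=[4,0,4,4,4,5](0)
Move 2: P2 pit2 -> P1=[4,2,4,3,5,2](0) P2=[4,0,0,5,5,6](1)
Move 3: P1 pit0 -> P1=[0,3,5,4,6,2](0) P2=[4,0,0,5,5,6](1)
Move 4: P2 pit5 -> P1=[1,4,6,5,7,2](0) P2=[4,0,0,5,5,0](2)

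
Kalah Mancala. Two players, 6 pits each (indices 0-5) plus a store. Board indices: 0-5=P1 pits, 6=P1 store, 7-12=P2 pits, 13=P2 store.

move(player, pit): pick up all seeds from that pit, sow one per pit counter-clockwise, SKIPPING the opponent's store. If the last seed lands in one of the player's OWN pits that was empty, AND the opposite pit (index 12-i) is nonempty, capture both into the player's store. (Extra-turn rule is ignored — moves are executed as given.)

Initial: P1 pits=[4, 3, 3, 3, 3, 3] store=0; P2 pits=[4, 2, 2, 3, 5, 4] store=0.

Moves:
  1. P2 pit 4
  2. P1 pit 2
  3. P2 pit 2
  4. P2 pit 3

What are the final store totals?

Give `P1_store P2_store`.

Answer: 1 7

Derivation:
Move 1: P2 pit4 -> P1=[5,4,4,3,3,3](0) P2=[4,2,2,3,0,5](1)
Move 2: P1 pit2 -> P1=[5,4,0,4,4,4](1) P2=[4,2,2,3,0,5](1)
Move 3: P2 pit2 -> P1=[5,0,0,4,4,4](1) P2=[4,2,0,4,0,5](6)
Move 4: P2 pit3 -> P1=[6,0,0,4,4,4](1) P2=[4,2,0,0,1,6](7)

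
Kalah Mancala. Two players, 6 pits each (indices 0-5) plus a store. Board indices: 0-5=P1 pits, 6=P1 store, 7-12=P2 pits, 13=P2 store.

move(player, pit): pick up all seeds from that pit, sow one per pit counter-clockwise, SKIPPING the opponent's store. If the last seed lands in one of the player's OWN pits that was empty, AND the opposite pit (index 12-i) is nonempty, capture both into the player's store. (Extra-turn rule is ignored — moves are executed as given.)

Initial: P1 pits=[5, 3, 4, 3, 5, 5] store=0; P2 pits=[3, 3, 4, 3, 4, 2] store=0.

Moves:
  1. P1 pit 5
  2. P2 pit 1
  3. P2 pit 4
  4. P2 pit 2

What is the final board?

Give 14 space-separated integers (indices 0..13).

Move 1: P1 pit5 -> P1=[5,3,4,3,5,0](1) P2=[4,4,5,4,4,2](0)
Move 2: P2 pit1 -> P1=[5,3,4,3,5,0](1) P2=[4,0,6,5,5,3](0)
Move 3: P2 pit4 -> P1=[6,4,5,3,5,0](1) P2=[4,0,6,5,0,4](1)
Move 4: P2 pit2 -> P1=[7,5,5,3,5,0](1) P2=[4,0,0,6,1,5](2)

Answer: 7 5 5 3 5 0 1 4 0 0 6 1 5 2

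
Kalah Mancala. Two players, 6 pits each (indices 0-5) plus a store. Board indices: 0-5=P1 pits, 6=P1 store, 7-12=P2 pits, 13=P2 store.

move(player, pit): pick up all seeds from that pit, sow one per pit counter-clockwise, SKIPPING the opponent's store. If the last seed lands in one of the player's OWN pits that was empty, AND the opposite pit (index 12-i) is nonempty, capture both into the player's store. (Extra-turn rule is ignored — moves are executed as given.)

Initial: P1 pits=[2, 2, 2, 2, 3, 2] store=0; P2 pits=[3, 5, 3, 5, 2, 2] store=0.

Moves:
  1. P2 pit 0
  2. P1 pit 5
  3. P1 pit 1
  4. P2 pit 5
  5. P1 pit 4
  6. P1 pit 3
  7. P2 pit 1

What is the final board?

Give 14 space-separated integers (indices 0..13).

Answer: 4 0 3 0 1 2 3 2 0 5 7 3 1 2

Derivation:
Move 1: P2 pit0 -> P1=[2,2,2,2,3,2](0) P2=[0,6,4,6,2,2](0)
Move 2: P1 pit5 -> P1=[2,2,2,2,3,0](1) P2=[1,6,4,6,2,2](0)
Move 3: P1 pit1 -> P1=[2,0,3,3,3,0](1) P2=[1,6,4,6,2,2](0)
Move 4: P2 pit5 -> P1=[3,0,3,3,3,0](1) P2=[1,6,4,6,2,0](1)
Move 5: P1 pit4 -> P1=[3,0,3,3,0,1](2) P2=[2,6,4,6,2,0](1)
Move 6: P1 pit3 -> P1=[3,0,3,0,1,2](3) P2=[2,6,4,6,2,0](1)
Move 7: P2 pit1 -> P1=[4,0,3,0,1,2](3) P2=[2,0,5,7,3,1](2)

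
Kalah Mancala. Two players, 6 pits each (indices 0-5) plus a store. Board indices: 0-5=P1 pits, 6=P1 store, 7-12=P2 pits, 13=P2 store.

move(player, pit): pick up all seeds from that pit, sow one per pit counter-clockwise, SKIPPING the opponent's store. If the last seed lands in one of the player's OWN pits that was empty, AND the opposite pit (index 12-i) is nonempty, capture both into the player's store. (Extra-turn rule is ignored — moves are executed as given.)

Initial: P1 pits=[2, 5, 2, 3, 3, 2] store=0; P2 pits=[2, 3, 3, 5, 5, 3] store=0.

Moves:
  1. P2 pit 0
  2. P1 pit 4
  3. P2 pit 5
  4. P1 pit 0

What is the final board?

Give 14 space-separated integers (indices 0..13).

Move 1: P2 pit0 -> P1=[2,5,2,3,3,2](0) P2=[0,4,4,5,5,3](0)
Move 2: P1 pit4 -> P1=[2,5,2,3,0,3](1) P2=[1,4,4,5,5,3](0)
Move 3: P2 pit5 -> P1=[3,6,2,3,0,3](1) P2=[1,4,4,5,5,0](1)
Move 4: P1 pit0 -> P1=[0,7,3,4,0,3](1) P2=[1,4,4,5,5,0](1)

Answer: 0 7 3 4 0 3 1 1 4 4 5 5 0 1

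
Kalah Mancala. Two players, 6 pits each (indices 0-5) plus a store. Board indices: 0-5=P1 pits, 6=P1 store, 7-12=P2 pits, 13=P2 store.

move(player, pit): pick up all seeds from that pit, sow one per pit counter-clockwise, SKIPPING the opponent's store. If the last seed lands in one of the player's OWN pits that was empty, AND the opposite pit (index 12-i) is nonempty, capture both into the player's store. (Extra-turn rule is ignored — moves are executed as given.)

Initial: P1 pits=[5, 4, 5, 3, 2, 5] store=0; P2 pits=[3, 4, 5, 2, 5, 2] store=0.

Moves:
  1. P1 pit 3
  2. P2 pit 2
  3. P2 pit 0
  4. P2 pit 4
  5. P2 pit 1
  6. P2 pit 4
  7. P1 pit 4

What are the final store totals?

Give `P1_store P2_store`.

Answer: 2 3

Derivation:
Move 1: P1 pit3 -> P1=[5,4,5,0,3,6](1) P2=[3,4,5,2,5,2](0)
Move 2: P2 pit2 -> P1=[6,4,5,0,3,6](1) P2=[3,4,0,3,6,3](1)
Move 3: P2 pit0 -> P1=[6,4,5,0,3,6](1) P2=[0,5,1,4,6,3](1)
Move 4: P2 pit4 -> P1=[7,5,6,1,3,6](1) P2=[0,5,1,4,0,4](2)
Move 5: P2 pit1 -> P1=[7,5,6,1,3,6](1) P2=[0,0,2,5,1,5](3)
Move 6: P2 pit4 -> P1=[7,5,6,1,3,6](1) P2=[0,0,2,5,0,6](3)
Move 7: P1 pit4 -> P1=[7,5,6,1,0,7](2) P2=[1,0,2,5,0,6](3)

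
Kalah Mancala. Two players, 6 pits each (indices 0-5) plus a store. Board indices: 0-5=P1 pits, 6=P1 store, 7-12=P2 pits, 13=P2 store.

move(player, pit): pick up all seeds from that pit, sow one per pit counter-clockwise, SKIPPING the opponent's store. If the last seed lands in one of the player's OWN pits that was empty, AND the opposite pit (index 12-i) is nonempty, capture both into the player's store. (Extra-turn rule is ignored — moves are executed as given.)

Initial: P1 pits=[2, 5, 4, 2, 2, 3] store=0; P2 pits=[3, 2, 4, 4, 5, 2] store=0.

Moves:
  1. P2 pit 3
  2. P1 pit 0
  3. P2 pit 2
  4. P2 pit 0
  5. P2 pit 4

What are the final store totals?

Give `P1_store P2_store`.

Move 1: P2 pit3 -> P1=[3,5,4,2,2,3](0) P2=[3,2,4,0,6,3](1)
Move 2: P1 pit0 -> P1=[0,6,5,3,2,3](0) P2=[3,2,4,0,6,3](1)
Move 3: P2 pit2 -> P1=[0,6,5,3,2,3](0) P2=[3,2,0,1,7,4](2)
Move 4: P2 pit0 -> P1=[0,6,5,3,2,3](0) P2=[0,3,1,2,7,4](2)
Move 5: P2 pit4 -> P1=[1,7,6,4,3,3](0) P2=[0,3,1,2,0,5](3)

Answer: 0 3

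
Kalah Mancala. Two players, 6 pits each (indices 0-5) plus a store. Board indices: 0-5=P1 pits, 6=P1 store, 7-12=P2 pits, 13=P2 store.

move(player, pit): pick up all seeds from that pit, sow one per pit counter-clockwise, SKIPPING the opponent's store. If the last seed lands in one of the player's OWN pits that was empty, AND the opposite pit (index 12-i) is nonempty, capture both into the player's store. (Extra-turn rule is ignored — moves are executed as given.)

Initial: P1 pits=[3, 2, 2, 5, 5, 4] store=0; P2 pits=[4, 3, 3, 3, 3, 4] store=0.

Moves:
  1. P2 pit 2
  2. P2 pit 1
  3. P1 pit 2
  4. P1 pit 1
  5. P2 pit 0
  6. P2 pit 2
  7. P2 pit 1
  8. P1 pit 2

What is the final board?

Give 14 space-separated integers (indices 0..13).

Move 1: P2 pit2 -> P1=[3,2,2,5,5,4](0) P2=[4,3,0,4,4,5](0)
Move 2: P2 pit1 -> P1=[3,2,2,5,5,4](0) P2=[4,0,1,5,5,5](0)
Move 3: P1 pit2 -> P1=[3,2,0,6,6,4](0) P2=[4,0,1,5,5,5](0)
Move 4: P1 pit1 -> P1=[3,0,1,7,6,4](0) P2=[4,0,1,5,5,5](0)
Move 5: P2 pit0 -> P1=[3,0,1,7,6,4](0) P2=[0,1,2,6,6,5](0)
Move 6: P2 pit2 -> P1=[3,0,1,7,6,4](0) P2=[0,1,0,7,7,5](0)
Move 7: P2 pit1 -> P1=[3,0,1,0,6,4](0) P2=[0,0,0,7,7,5](8)
Move 8: P1 pit2 -> P1=[3,0,0,1,6,4](0) P2=[0,0,0,7,7,5](8)

Answer: 3 0 0 1 6 4 0 0 0 0 7 7 5 8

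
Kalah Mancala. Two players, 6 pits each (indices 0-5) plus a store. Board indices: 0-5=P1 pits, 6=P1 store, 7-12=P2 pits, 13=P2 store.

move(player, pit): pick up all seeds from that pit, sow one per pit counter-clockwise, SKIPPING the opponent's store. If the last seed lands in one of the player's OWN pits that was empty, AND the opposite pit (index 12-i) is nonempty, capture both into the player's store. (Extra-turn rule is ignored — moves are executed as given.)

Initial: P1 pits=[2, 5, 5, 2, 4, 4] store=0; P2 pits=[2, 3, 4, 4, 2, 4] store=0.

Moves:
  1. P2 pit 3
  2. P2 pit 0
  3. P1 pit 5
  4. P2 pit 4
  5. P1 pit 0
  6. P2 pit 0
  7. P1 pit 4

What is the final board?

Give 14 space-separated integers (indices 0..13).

Answer: 0 6 6 3 0 1 2 1 7 7 0 0 6 2

Derivation:
Move 1: P2 pit3 -> P1=[3,5,5,2,4,4](0) P2=[2,3,4,0,3,5](1)
Move 2: P2 pit0 -> P1=[3,5,5,2,4,4](0) P2=[0,4,5,0,3,5](1)
Move 3: P1 pit5 -> P1=[3,5,5,2,4,0](1) P2=[1,5,6,0,3,5](1)
Move 4: P2 pit4 -> P1=[4,5,5,2,4,0](1) P2=[1,5,6,0,0,6](2)
Move 5: P1 pit0 -> P1=[0,6,6,3,5,0](1) P2=[1,5,6,0,0,6](2)
Move 6: P2 pit0 -> P1=[0,6,6,3,5,0](1) P2=[0,6,6,0,0,6](2)
Move 7: P1 pit4 -> P1=[0,6,6,3,0,1](2) P2=[1,7,7,0,0,6](2)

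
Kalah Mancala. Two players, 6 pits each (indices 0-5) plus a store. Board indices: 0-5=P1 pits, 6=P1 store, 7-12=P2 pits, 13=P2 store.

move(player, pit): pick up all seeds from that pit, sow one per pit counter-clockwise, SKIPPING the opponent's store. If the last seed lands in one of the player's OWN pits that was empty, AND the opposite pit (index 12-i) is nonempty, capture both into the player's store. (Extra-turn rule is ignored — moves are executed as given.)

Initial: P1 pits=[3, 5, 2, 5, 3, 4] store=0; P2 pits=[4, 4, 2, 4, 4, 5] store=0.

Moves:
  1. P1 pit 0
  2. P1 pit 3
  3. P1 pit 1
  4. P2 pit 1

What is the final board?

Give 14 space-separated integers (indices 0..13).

Move 1: P1 pit0 -> P1=[0,6,3,6,3,4](0) P2=[4,4,2,4,4,5](0)
Move 2: P1 pit3 -> P1=[0,6,3,0,4,5](1) P2=[5,5,3,4,4,5](0)
Move 3: P1 pit1 -> P1=[0,0,4,1,5,6](2) P2=[6,5,3,4,4,5](0)
Move 4: P2 pit1 -> P1=[0,0,4,1,5,6](2) P2=[6,0,4,5,5,6](1)

Answer: 0 0 4 1 5 6 2 6 0 4 5 5 6 1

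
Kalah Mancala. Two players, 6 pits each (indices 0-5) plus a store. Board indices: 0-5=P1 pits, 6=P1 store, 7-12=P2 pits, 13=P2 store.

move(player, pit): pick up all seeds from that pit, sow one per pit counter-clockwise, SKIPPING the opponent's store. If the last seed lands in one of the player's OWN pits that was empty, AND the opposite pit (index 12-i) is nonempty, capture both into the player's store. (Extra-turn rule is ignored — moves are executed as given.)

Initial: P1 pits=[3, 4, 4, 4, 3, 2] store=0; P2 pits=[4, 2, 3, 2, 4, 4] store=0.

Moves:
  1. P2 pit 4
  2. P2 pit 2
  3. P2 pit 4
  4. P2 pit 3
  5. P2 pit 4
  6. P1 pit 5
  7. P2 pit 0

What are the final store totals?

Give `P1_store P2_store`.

Move 1: P2 pit4 -> P1=[4,5,4,4,3,2](0) P2=[4,2,3,2,0,5](1)
Move 2: P2 pit2 -> P1=[4,5,4,4,3,2](0) P2=[4,2,0,3,1,6](1)
Move 3: P2 pit4 -> P1=[4,5,4,4,3,2](0) P2=[4,2,0,3,0,7](1)
Move 4: P2 pit3 -> P1=[4,5,4,4,3,2](0) P2=[4,2,0,0,1,8](2)
Move 5: P2 pit4 -> P1=[4,5,4,4,3,2](0) P2=[4,2,0,0,0,9](2)
Move 6: P1 pit5 -> P1=[4,5,4,4,3,0](1) P2=[5,2,0,0,0,9](2)
Move 7: P2 pit0 -> P1=[4,5,4,4,3,0](1) P2=[0,3,1,1,1,10](2)

Answer: 1 2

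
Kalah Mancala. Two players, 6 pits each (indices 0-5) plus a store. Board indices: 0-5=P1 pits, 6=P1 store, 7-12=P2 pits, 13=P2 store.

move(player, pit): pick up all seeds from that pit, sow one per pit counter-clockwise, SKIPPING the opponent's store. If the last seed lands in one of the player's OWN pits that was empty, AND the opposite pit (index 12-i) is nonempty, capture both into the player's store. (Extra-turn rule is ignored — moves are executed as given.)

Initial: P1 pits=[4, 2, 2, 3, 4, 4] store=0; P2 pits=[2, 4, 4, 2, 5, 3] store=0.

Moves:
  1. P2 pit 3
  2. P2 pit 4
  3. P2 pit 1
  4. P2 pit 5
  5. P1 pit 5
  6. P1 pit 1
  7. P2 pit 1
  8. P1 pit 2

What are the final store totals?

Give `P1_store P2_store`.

Move 1: P2 pit3 -> P1=[4,2,2,3,4,4](0) P2=[2,4,4,0,6,4](0)
Move 2: P2 pit4 -> P1=[5,3,3,4,4,4](0) P2=[2,4,4,0,0,5](1)
Move 3: P2 pit1 -> P1=[5,3,3,4,4,4](0) P2=[2,0,5,1,1,6](1)
Move 4: P2 pit5 -> P1=[6,4,4,5,5,4](0) P2=[2,0,5,1,1,0](2)
Move 5: P1 pit5 -> P1=[6,4,4,5,5,0](1) P2=[3,1,6,1,1,0](2)
Move 6: P1 pit1 -> P1=[6,0,5,6,6,0](5) P2=[0,1,6,1,1,0](2)
Move 7: P2 pit1 -> P1=[6,0,5,6,6,0](5) P2=[0,0,7,1,1,0](2)
Move 8: P1 pit2 -> P1=[6,0,0,7,7,1](6) P2=[1,0,7,1,1,0](2)

Answer: 6 2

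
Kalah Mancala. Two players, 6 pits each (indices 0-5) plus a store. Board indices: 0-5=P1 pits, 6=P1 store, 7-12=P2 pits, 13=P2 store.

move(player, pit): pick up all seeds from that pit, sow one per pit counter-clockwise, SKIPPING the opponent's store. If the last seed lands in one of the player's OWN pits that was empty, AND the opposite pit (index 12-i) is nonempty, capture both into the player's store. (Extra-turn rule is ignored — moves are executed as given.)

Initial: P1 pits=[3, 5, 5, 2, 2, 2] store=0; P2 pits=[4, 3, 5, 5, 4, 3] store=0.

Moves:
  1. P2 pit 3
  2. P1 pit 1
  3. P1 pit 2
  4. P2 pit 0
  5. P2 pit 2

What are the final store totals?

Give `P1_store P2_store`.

Move 1: P2 pit3 -> P1=[4,6,5,2,2,2](0) P2=[4,3,5,0,5,4](1)
Move 2: P1 pit1 -> P1=[4,0,6,3,3,3](1) P2=[5,3,5,0,5,4](1)
Move 3: P1 pit2 -> P1=[4,0,0,4,4,4](2) P2=[6,4,5,0,5,4](1)
Move 4: P2 pit0 -> P1=[4,0,0,4,4,4](2) P2=[0,5,6,1,6,5](2)
Move 5: P2 pit2 -> P1=[5,1,0,4,4,4](2) P2=[0,5,0,2,7,6](3)

Answer: 2 3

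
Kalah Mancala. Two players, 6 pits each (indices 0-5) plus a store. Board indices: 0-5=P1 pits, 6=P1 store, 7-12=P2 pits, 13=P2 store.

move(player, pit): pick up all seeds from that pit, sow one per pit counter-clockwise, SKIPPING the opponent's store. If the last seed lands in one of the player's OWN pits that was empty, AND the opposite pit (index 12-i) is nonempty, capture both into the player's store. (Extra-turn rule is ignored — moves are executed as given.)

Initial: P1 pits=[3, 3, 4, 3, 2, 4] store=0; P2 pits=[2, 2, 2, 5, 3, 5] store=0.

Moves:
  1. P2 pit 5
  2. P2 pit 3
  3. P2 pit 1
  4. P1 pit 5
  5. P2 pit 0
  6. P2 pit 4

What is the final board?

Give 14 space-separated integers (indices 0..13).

Answer: 6 6 0 4 2 0 1 0 2 5 1 0 2 9

Derivation:
Move 1: P2 pit5 -> P1=[4,4,5,4,2,4](0) P2=[2,2,2,5,3,0](1)
Move 2: P2 pit3 -> P1=[5,5,5,4,2,4](0) P2=[2,2,2,0,4,1](2)
Move 3: P2 pit1 -> P1=[5,5,0,4,2,4](0) P2=[2,0,3,0,4,1](8)
Move 4: P1 pit5 -> P1=[5,5,0,4,2,0](1) P2=[3,1,4,0,4,1](8)
Move 5: P2 pit0 -> P1=[5,5,0,4,2,0](1) P2=[0,2,5,1,4,1](8)
Move 6: P2 pit4 -> P1=[6,6,0,4,2,0](1) P2=[0,2,5,1,0,2](9)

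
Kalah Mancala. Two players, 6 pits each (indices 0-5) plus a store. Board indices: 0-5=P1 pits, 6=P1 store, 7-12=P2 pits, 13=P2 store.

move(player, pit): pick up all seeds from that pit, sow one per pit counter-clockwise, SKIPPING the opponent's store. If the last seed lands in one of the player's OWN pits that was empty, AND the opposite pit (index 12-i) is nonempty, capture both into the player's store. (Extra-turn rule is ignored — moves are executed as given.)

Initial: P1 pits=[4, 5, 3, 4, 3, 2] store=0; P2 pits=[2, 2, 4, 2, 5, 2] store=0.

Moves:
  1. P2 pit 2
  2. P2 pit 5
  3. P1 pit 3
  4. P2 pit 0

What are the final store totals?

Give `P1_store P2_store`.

Answer: 1 2

Derivation:
Move 1: P2 pit2 -> P1=[4,5,3,4,3,2](0) P2=[2,2,0,3,6,3](1)
Move 2: P2 pit5 -> P1=[5,6,3,4,3,2](0) P2=[2,2,0,3,6,0](2)
Move 3: P1 pit3 -> P1=[5,6,3,0,4,3](1) P2=[3,2,0,3,6,0](2)
Move 4: P2 pit0 -> P1=[5,6,3,0,4,3](1) P2=[0,3,1,4,6,0](2)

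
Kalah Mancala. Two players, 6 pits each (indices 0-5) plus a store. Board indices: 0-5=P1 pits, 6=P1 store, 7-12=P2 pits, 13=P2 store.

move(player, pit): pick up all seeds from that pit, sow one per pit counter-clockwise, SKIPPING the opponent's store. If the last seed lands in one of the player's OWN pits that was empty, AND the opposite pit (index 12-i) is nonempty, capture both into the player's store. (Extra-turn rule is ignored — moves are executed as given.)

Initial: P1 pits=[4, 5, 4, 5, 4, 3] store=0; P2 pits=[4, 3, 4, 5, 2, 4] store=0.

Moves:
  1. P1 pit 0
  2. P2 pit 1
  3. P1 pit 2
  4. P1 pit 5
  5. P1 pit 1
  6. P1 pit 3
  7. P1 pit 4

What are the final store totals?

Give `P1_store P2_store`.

Move 1: P1 pit0 -> P1=[0,6,5,6,5,3](0) P2=[4,3,4,5,2,4](0)
Move 2: P2 pit1 -> P1=[0,6,5,6,5,3](0) P2=[4,0,5,6,3,4](0)
Move 3: P1 pit2 -> P1=[0,6,0,7,6,4](1) P2=[5,0,5,6,3,4](0)
Move 4: P1 pit5 -> P1=[0,6,0,7,6,0](2) P2=[6,1,6,6,3,4](0)
Move 5: P1 pit1 -> P1=[0,0,1,8,7,1](3) P2=[7,1,6,6,3,4](0)
Move 6: P1 pit3 -> P1=[0,0,1,0,8,2](4) P2=[8,2,7,7,4,4](0)
Move 7: P1 pit4 -> P1=[0,0,1,0,0,3](5) P2=[9,3,8,8,5,5](0)

Answer: 5 0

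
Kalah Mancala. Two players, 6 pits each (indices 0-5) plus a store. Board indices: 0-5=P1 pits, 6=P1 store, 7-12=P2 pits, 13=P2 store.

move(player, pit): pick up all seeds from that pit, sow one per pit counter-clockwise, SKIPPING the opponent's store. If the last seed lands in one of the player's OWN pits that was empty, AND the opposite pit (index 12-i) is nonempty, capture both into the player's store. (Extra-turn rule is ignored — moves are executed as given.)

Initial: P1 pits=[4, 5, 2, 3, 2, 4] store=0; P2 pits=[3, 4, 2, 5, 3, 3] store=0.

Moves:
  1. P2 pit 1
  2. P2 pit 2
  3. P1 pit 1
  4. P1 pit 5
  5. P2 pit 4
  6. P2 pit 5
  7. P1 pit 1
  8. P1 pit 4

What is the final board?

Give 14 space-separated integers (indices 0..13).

Move 1: P2 pit1 -> P1=[4,5,2,3,2,4](0) P2=[3,0,3,6,4,4](0)
Move 2: P2 pit2 -> P1=[4,5,2,3,2,4](0) P2=[3,0,0,7,5,5](0)
Move 3: P1 pit1 -> P1=[4,0,3,4,3,5](1) P2=[3,0,0,7,5,5](0)
Move 4: P1 pit5 -> P1=[4,0,3,4,3,0](2) P2=[4,1,1,8,5,5](0)
Move 5: P2 pit4 -> P1=[5,1,4,4,3,0](2) P2=[4,1,1,8,0,6](1)
Move 6: P2 pit5 -> P1=[6,2,5,5,4,0](2) P2=[4,1,1,8,0,0](2)
Move 7: P1 pit1 -> P1=[6,0,6,6,4,0](2) P2=[4,1,1,8,0,0](2)
Move 8: P1 pit4 -> P1=[6,0,6,6,0,1](3) P2=[5,2,1,8,0,0](2)

Answer: 6 0 6 6 0 1 3 5 2 1 8 0 0 2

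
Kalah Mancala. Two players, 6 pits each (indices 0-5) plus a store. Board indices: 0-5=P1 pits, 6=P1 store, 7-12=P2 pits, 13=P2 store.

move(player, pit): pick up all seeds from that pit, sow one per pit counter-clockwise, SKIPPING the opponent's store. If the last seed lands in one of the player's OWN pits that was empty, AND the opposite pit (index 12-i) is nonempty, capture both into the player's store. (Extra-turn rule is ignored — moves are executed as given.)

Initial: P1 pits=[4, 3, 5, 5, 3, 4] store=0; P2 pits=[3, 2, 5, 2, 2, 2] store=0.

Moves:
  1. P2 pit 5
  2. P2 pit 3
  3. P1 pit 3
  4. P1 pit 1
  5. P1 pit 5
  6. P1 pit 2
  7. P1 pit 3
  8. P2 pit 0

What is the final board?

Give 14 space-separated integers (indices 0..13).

Answer: 0 0 0 0 7 2 3 0 6 7 2 4 1 8

Derivation:
Move 1: P2 pit5 -> P1=[5,3,5,5,3,4](0) P2=[3,2,5,2,2,0](1)
Move 2: P2 pit3 -> P1=[0,3,5,5,3,4](0) P2=[3,2,5,0,3,0](7)
Move 3: P1 pit3 -> P1=[0,3,5,0,4,5](1) P2=[4,3,5,0,3,0](7)
Move 4: P1 pit1 -> P1=[0,0,6,1,5,5](1) P2=[4,3,5,0,3,0](7)
Move 5: P1 pit5 -> P1=[0,0,6,1,5,0](2) P2=[5,4,6,1,3,0](7)
Move 6: P1 pit2 -> P1=[0,0,0,2,6,1](3) P2=[6,5,6,1,3,0](7)
Move 7: P1 pit3 -> P1=[0,0,0,0,7,2](3) P2=[6,5,6,1,3,0](7)
Move 8: P2 pit0 -> P1=[0,0,0,0,7,2](3) P2=[0,6,7,2,4,1](8)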